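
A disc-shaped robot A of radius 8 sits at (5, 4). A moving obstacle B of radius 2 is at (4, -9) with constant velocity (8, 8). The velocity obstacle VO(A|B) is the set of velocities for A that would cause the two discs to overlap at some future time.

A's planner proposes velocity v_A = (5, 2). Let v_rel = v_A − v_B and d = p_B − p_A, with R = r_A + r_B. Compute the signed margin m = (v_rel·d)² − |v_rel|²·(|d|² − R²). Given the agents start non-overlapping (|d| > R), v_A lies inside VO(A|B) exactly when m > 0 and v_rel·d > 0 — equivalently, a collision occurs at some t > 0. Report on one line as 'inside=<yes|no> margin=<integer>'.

d = (-1, -13),  |d|² = 170;  R = 8+2 = 10,  c = 170−10² = 70
v_rel = (-3, -6),  |v_rel|² = 45;  v_rel·d = (-3)·(-1) + (-6)·(-13) = 81
45·t² − 162·t + 70 = 0  ⇒  m = 81² − 45·70 = 3411
m = 3411 > 0,  v_rel·d = 81 > 0  ⇒  inside

inside=yes margin=3411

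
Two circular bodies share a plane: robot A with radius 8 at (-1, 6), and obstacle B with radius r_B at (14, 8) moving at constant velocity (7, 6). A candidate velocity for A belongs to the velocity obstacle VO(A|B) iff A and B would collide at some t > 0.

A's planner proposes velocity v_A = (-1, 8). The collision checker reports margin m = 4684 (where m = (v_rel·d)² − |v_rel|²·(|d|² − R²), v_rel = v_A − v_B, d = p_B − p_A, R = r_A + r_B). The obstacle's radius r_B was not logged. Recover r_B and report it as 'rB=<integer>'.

m = 4684
d = (15, 2);  v_rel = (-8, 2),  |v_rel|² = 68
v_rel×d = (-8)·(2) − (2)·(15) = -46
since m = R²·68 − (-46)²:  R² = (2116 + 4684) / 68 = 100
R = √100 = 10  ⇒  r_B = 10 − 8 = 2

rB=2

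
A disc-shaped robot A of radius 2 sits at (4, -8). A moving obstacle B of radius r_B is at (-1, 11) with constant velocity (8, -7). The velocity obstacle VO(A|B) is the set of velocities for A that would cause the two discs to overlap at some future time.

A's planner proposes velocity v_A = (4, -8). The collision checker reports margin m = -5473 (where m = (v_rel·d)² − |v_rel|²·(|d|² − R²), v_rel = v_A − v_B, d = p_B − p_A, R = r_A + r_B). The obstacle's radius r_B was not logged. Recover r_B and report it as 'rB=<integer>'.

m = -5473
d = (-5, 19);  v_rel = (-4, -1),  |v_rel|² = 17
v_rel×d = (-4)·(19) − (-1)·(-5) = -81
since m = R²·17 − (-81)²:  R² = (6561 + -5473) / 17 = 64
R = √64 = 8  ⇒  r_B = 8 − 2 = 6

rB=6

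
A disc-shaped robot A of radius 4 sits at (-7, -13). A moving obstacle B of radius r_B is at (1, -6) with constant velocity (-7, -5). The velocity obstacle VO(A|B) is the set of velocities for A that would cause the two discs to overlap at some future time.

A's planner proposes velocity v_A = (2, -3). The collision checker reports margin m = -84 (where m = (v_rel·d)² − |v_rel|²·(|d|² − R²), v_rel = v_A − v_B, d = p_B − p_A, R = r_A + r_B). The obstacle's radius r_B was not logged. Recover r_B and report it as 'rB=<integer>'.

m = -84
d = (8, 7);  v_rel = (9, 2),  |v_rel|² = 85
v_rel×d = (9)·(7) − (2)·(8) = 47
since m = R²·85 − 47²:  R² = (2209 + -84) / 85 = 25
R = √25 = 5  ⇒  r_B = 5 − 4 = 1

rB=1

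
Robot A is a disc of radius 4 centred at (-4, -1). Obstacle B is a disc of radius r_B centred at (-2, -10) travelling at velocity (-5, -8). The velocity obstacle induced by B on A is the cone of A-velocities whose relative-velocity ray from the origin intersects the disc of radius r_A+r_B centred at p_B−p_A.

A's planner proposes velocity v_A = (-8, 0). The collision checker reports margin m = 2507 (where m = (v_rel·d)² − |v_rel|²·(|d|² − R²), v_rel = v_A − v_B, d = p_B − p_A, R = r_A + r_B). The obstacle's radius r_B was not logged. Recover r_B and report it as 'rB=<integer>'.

m = 2507
d = (2, -9);  v_rel = (-3, 8),  |v_rel|² = 73
v_rel×d = (-3)·(-9) − (8)·(2) = 11
since m = R²·73 − 11²:  R² = (121 + 2507) / 73 = 36
R = √36 = 6  ⇒  r_B = 6 − 4 = 2

rB=2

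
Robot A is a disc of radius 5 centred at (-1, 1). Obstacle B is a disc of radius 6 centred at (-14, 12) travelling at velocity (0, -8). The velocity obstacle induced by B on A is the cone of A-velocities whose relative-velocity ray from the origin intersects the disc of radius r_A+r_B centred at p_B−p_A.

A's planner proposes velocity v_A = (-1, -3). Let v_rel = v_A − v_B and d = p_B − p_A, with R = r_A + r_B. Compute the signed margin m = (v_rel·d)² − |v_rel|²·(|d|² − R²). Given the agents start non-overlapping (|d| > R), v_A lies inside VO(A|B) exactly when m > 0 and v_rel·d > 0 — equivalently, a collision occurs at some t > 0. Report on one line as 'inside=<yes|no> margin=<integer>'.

d = (-13, 11),  |d|² = 290;  R = 5+6 = 11,  c = 290−11² = 169
v_rel = (-1, 5),  |v_rel|² = 26;  v_rel·d = (-1)·(-13) + (5)·(11) = 68
26·t² − 136·t + 169 = 0  ⇒  m = 68² − 26·169 = 230
m = 230 > 0,  v_rel·d = 68 > 0  ⇒  inside

inside=yes margin=230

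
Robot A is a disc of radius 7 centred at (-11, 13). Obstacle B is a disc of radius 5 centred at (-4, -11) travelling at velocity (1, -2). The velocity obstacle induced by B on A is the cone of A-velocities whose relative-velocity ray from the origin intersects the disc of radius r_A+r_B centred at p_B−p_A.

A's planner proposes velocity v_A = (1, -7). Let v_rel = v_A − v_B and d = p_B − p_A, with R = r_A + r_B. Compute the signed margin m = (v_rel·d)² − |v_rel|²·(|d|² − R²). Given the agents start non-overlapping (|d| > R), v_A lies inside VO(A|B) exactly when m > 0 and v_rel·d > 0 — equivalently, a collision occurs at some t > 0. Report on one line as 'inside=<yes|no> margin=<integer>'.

d = (7, -24),  |d|² = 625;  R = 7+5 = 12,  c = 625−12² = 481
v_rel = (0, -5),  |v_rel|² = 25;  v_rel·d = (0)·(7) + (-5)·(-24) = 120
25·t² − 240·t + 481 = 0  ⇒  m = 120² − 25·481 = 2375
m = 2375 > 0,  v_rel·d = 120 > 0  ⇒  inside

inside=yes margin=2375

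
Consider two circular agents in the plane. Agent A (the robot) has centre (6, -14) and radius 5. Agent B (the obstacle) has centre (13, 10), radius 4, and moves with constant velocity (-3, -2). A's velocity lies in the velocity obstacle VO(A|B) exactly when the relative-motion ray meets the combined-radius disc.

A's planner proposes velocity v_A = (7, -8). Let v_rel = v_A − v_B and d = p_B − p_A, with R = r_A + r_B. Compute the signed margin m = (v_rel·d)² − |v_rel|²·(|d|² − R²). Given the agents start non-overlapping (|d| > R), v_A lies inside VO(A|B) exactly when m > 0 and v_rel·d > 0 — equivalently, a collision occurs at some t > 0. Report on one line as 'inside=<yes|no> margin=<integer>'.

d = (7, 24),  |d|² = 625;  R = 5+4 = 9,  c = 625−9² = 544
v_rel = (10, -6),  |v_rel|² = 136;  v_rel·d = (10)·(7) + (-6)·(24) = -74
136·t² + 148·t + 544 = 0  ⇒  m = (-74)² − 136·544 = -68508
m = -68508 < 0,  v_rel·d = -74 < 0  ⇒  outside

inside=no margin=-68508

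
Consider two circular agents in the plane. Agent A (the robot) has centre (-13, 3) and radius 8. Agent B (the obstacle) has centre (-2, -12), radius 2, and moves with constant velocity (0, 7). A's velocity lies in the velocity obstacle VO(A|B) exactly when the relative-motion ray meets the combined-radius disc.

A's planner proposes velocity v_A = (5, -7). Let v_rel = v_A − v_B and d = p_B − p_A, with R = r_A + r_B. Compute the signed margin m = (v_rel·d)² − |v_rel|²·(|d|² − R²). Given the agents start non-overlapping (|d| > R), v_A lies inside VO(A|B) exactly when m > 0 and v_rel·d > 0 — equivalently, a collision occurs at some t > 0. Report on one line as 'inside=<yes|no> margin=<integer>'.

d = (11, -15),  |d|² = 346;  R = 8+2 = 10,  c = 346−10² = 246
v_rel = (5, -14),  |v_rel|² = 221;  v_rel·d = (5)·(11) + (-14)·(-15) = 265
221·t² − 530·t + 246 = 0  ⇒  m = 265² − 221·246 = 15859
m = 15859 > 0,  v_rel·d = 265 > 0  ⇒  inside

inside=yes margin=15859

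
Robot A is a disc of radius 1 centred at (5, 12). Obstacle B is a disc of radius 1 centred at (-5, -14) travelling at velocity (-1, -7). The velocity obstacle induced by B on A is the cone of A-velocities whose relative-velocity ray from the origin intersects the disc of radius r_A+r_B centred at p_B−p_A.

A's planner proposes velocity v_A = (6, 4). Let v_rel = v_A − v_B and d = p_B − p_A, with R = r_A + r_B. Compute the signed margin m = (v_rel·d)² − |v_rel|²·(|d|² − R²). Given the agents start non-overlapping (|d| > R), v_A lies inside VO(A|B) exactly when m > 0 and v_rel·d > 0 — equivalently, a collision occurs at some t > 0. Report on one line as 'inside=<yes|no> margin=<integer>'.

d = (-10, -26),  |d|² = 776;  R = 1+1 = 2,  c = 776−2² = 772
v_rel = (7, 11),  |v_rel|² = 170;  v_rel·d = (7)·(-10) + (11)·(-26) = -356
170·t² + 712·t + 772 = 0  ⇒  m = (-356)² − 170·772 = -4504
m = -4504 < 0,  v_rel·d = -356 < 0  ⇒  outside

inside=no margin=-4504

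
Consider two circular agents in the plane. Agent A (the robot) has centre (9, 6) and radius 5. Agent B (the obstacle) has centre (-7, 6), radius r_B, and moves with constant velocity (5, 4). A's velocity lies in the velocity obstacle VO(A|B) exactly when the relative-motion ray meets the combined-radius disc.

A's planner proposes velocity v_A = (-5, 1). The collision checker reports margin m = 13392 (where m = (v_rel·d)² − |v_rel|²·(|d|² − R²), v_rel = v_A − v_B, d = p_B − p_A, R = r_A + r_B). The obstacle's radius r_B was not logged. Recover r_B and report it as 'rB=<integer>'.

m = 13392
d = (-16, 0);  v_rel = (-10, -3),  |v_rel|² = 109
v_rel×d = (-10)·(0) − (-3)·(-16) = -48
since m = R²·109 − (-48)²:  R² = (2304 + 13392) / 109 = 144
R = √144 = 12  ⇒  r_B = 12 − 5 = 7

rB=7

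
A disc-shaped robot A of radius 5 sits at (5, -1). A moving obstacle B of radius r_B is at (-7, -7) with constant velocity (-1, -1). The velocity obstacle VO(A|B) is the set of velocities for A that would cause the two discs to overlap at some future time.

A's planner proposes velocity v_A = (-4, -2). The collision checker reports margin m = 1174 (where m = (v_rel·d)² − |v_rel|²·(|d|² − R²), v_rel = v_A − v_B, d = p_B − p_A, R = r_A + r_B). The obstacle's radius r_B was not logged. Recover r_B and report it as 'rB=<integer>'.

m = 1174
d = (-12, -6);  v_rel = (-3, -1),  |v_rel|² = 10
v_rel×d = (-3)·(-6) − (-1)·(-12) = 6
since m = R²·10 − 6²:  R² = (36 + 1174) / 10 = 121
R = √121 = 11  ⇒  r_B = 11 − 5 = 6

rB=6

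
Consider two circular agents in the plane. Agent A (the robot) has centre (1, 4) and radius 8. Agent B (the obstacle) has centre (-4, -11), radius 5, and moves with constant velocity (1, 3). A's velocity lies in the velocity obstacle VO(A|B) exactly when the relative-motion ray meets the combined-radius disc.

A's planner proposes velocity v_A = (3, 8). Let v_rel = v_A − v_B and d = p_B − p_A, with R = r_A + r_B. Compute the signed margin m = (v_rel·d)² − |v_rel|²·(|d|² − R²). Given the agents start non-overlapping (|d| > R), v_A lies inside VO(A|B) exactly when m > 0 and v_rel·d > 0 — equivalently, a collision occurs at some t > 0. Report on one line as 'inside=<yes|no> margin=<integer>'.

d = (-5, -15),  |d|² = 250;  R = 8+5 = 13,  c = 250−13² = 81
v_rel = (2, 5),  |v_rel|² = 29;  v_rel·d = (2)·(-5) + (5)·(-15) = -85
29·t² + 170·t + 81 = 0  ⇒  m = (-85)² − 29·81 = 4876
m = 4876 > 0,  v_rel·d = -85 < 0  ⇒  outside

inside=no margin=4876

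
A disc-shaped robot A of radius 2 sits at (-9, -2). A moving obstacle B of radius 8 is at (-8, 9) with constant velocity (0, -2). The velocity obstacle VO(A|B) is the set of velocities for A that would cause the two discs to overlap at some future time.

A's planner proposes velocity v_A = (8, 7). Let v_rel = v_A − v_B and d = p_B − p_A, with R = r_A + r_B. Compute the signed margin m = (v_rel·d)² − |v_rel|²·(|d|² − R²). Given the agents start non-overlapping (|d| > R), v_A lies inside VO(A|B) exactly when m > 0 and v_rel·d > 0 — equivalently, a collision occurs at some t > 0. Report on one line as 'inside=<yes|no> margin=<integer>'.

d = (1, 11),  |d|² = 122;  R = 2+8 = 10,  c = 122−10² = 22
v_rel = (8, 9),  |v_rel|² = 145;  v_rel·d = (8)·(1) + (9)·(11) = 107
145·t² − 214·t + 22 = 0  ⇒  m = 107² − 145·22 = 8259
m = 8259 > 0,  v_rel·d = 107 > 0  ⇒  inside

inside=yes margin=8259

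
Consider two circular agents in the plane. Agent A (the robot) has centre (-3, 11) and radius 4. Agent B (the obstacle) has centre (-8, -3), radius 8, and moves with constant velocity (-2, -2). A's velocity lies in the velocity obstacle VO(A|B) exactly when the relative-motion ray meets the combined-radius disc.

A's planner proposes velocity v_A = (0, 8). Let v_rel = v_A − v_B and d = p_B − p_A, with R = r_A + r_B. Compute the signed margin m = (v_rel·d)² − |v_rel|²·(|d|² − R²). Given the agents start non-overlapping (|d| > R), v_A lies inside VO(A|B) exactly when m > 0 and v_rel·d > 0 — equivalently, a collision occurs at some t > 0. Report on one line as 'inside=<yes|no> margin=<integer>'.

d = (-5, -14),  |d|² = 221;  R = 4+8 = 12,  c = 221−12² = 77
v_rel = (2, 10),  |v_rel|² = 104;  v_rel·d = (2)·(-5) + (10)·(-14) = -150
104·t² + 300·t + 77 = 0  ⇒  m = (-150)² − 104·77 = 14492
m = 14492 > 0,  v_rel·d = -150 < 0  ⇒  outside

inside=no margin=14492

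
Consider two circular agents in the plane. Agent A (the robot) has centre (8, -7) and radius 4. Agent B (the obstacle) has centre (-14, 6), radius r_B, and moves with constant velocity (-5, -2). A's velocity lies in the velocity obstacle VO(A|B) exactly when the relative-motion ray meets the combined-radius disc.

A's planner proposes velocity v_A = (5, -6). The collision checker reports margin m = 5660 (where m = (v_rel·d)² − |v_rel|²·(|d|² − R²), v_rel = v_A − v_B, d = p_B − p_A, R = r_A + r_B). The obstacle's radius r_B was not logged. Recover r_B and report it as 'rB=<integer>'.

m = 5660
d = (-22, 13);  v_rel = (10, -4),  |v_rel|² = 116
v_rel×d = (10)·(13) − (-4)·(-22) = 42
since m = R²·116 − 42²:  R² = (1764 + 5660) / 116 = 64
R = √64 = 8  ⇒  r_B = 8 − 4 = 4

rB=4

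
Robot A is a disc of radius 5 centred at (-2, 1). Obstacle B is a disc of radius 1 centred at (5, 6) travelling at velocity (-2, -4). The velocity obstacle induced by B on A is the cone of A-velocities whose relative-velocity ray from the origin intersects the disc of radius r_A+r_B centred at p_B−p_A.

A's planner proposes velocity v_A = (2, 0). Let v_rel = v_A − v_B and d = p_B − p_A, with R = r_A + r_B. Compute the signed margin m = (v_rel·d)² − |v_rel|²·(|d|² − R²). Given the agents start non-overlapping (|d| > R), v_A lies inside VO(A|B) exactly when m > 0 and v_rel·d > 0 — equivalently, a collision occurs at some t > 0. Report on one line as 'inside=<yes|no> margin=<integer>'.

d = (7, 5),  |d|² = 74;  R = 5+1 = 6,  c = 74−6² = 38
v_rel = (4, 4),  |v_rel|² = 32;  v_rel·d = (4)·(7) + (4)·(5) = 48
32·t² − 96·t + 38 = 0  ⇒  m = 48² − 32·38 = 1088
m = 1088 > 0,  v_rel·d = 48 > 0  ⇒  inside

inside=yes margin=1088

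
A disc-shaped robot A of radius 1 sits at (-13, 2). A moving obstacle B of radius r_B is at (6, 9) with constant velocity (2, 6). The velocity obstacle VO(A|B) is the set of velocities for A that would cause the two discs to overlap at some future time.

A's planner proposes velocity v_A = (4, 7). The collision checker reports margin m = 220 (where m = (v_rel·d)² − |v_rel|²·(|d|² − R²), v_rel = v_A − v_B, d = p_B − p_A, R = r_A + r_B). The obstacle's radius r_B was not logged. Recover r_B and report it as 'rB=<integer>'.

m = 220
d = (19, 7);  v_rel = (2, 1),  |v_rel|² = 5
v_rel×d = (2)·(7) − (1)·(19) = -5
since m = R²·5 − (-5)²:  R² = (25 + 220) / 5 = 49
R = √49 = 7  ⇒  r_B = 7 − 1 = 6

rB=6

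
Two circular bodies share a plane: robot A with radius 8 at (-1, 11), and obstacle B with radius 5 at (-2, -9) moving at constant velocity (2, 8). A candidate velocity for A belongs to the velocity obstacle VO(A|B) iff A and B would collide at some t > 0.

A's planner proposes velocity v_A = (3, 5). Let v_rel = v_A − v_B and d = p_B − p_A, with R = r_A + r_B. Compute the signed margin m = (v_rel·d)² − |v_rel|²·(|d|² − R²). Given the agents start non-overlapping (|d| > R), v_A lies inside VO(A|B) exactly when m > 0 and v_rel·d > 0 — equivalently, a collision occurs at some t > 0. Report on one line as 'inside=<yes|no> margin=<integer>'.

d = (-1, -20),  |d|² = 401;  R = 8+5 = 13,  c = 401−13² = 232
v_rel = (1, -3),  |v_rel|² = 10;  v_rel·d = (1)·(-1) + (-3)·(-20) = 59
10·t² − 118·t + 232 = 0  ⇒  m = 59² − 10·232 = 1161
m = 1161 > 0,  v_rel·d = 59 > 0  ⇒  inside

inside=yes margin=1161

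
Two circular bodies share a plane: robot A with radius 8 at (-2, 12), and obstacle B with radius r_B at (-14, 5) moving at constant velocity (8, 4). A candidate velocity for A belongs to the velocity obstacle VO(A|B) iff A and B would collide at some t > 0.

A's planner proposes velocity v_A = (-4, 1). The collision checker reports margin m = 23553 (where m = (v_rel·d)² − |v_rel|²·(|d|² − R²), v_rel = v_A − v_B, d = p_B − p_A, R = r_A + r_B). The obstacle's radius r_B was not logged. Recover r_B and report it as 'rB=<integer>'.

m = 23553
d = (-12, -7);  v_rel = (-12, -3),  |v_rel|² = 153
v_rel×d = (-12)·(-7) − (-3)·(-12) = 48
since m = R²·153 − 48²:  R² = (2304 + 23553) / 153 = 169
R = √169 = 13  ⇒  r_B = 13 − 8 = 5

rB=5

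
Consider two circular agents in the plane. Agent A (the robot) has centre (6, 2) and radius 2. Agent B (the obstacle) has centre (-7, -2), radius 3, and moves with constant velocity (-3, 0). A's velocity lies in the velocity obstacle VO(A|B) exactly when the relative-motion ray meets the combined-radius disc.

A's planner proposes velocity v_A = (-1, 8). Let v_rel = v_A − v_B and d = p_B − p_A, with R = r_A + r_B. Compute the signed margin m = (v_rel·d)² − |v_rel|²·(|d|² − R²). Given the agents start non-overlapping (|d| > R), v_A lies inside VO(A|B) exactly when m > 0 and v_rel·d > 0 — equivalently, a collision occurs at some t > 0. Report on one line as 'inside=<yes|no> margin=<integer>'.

d = (-13, -4),  |d|² = 185;  R = 2+3 = 5,  c = 185−5² = 160
v_rel = (2, 8),  |v_rel|² = 68;  v_rel·d = (2)·(-13) + (8)·(-4) = -58
68·t² + 116·t + 160 = 0  ⇒  m = (-58)² − 68·160 = -7516
m = -7516 < 0,  v_rel·d = -58 < 0  ⇒  outside

inside=no margin=-7516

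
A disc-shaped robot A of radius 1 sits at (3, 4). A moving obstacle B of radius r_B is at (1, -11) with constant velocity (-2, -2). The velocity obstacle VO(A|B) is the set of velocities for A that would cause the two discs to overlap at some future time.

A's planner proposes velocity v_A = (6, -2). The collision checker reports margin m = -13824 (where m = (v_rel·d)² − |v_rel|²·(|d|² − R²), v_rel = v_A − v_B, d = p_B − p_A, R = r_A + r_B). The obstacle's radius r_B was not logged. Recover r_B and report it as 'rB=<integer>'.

m = -13824
d = (-2, -15);  v_rel = (8, 0),  |v_rel|² = 64
v_rel×d = (8)·(-15) − (0)·(-2) = -120
since m = R²·64 − (-120)²:  R² = (14400 + -13824) / 64 = 9
R = √9 = 3  ⇒  r_B = 3 − 1 = 2

rB=2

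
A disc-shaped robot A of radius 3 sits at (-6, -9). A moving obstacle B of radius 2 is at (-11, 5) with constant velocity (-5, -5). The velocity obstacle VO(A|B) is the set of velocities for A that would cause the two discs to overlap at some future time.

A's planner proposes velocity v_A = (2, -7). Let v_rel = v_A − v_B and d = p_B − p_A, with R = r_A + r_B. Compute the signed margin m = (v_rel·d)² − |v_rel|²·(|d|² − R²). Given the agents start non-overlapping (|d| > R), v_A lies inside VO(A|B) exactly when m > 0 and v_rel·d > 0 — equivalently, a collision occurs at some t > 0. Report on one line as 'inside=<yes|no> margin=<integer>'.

d = (-5, 14),  |d|² = 221;  R = 3+2 = 5,  c = 221−5² = 196
v_rel = (7, -2),  |v_rel|² = 53;  v_rel·d = (7)·(-5) + (-2)·(14) = -63
53·t² + 126·t + 196 = 0  ⇒  m = (-63)² − 53·196 = -6419
m = -6419 < 0,  v_rel·d = -63 < 0  ⇒  outside

inside=no margin=-6419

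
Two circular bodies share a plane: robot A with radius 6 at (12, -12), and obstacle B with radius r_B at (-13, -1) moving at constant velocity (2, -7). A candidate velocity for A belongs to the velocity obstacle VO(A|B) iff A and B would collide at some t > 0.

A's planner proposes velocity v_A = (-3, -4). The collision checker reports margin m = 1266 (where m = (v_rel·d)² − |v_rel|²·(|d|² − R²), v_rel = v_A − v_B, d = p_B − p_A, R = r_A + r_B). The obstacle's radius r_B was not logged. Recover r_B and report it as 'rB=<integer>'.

m = 1266
d = (-25, 11);  v_rel = (-5, 3),  |v_rel|² = 34
v_rel×d = (-5)·(11) − (3)·(-25) = 20
since m = R²·34 − 20²:  R² = (400 + 1266) / 34 = 49
R = √49 = 7  ⇒  r_B = 7 − 6 = 1

rB=1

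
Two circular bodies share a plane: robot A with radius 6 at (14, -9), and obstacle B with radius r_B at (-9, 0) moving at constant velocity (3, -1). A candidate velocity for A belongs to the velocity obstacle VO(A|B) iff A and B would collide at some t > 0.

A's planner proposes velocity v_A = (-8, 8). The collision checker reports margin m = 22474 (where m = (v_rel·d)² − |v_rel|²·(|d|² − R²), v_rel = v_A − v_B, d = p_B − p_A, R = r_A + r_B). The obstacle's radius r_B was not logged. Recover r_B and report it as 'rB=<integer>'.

m = 22474
d = (-23, 9);  v_rel = (-11, 9),  |v_rel|² = 202
v_rel×d = (-11)·(9) − (9)·(-23) = 108
since m = R²·202 − 108²:  R² = (11664 + 22474) / 202 = 169
R = √169 = 13  ⇒  r_B = 13 − 6 = 7

rB=7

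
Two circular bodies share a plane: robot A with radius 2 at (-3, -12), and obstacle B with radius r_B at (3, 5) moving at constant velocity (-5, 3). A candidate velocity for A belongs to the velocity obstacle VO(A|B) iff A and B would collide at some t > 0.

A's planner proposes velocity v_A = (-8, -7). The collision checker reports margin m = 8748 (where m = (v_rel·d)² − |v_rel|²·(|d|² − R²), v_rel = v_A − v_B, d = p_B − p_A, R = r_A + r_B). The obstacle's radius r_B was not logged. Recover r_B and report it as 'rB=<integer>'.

m = 8748
d = (6, 17);  v_rel = (-3, -10),  |v_rel|² = 109
v_rel×d = (-3)·(17) − (-10)·(6) = 9
since m = R²·109 − 9²:  R² = (81 + 8748) / 109 = 81
R = √81 = 9  ⇒  r_B = 9 − 2 = 7

rB=7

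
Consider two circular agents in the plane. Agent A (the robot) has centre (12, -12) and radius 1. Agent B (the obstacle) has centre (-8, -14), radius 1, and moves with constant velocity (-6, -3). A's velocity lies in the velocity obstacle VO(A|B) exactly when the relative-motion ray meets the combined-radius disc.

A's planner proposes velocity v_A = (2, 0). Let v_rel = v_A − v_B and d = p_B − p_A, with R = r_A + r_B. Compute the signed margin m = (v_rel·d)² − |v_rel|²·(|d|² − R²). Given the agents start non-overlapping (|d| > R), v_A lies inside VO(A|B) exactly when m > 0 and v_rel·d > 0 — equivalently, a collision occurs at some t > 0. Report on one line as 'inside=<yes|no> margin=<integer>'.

d = (-20, -2),  |d|² = 404;  R = 1+1 = 2,  c = 404−2² = 400
v_rel = (8, 3),  |v_rel|² = 73;  v_rel·d = (8)·(-20) + (3)·(-2) = -166
73·t² + 332·t + 400 = 0  ⇒  m = (-166)² − 73·400 = -1644
m = -1644 < 0,  v_rel·d = -166 < 0  ⇒  outside

inside=no margin=-1644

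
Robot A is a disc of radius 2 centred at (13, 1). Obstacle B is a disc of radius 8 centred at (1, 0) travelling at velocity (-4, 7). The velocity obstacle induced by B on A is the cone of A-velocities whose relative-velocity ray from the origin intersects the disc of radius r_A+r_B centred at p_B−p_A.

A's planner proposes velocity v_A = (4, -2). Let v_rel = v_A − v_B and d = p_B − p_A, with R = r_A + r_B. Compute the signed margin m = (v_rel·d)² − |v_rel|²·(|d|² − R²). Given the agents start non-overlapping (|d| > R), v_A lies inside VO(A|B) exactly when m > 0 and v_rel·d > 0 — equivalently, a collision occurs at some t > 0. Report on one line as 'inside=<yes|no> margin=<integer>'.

d = (-12, -1),  |d|² = 145;  R = 2+8 = 10,  c = 145−10² = 45
v_rel = (8, -9),  |v_rel|² = 145;  v_rel·d = (8)·(-12) + (-9)·(-1) = -87
145·t² + 174·t + 45 = 0  ⇒  m = (-87)² − 145·45 = 1044
m = 1044 > 0,  v_rel·d = -87 < 0  ⇒  outside

inside=no margin=1044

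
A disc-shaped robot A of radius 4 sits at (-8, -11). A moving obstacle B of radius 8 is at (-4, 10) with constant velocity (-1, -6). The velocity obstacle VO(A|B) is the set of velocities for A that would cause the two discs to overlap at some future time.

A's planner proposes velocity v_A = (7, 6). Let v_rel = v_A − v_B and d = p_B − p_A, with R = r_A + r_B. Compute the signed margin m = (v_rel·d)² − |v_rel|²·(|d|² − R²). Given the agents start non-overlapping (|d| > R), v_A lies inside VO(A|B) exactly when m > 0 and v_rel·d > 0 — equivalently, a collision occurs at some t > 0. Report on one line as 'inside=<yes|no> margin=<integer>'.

d = (4, 21),  |d|² = 457;  R = 4+8 = 12,  c = 457−12² = 313
v_rel = (8, 12),  |v_rel|² = 208;  v_rel·d = (8)·(4) + (12)·(21) = 284
208·t² − 568·t + 313 = 0  ⇒  m = 284² − 208·313 = 15552
m = 15552 > 0,  v_rel·d = 284 > 0  ⇒  inside

inside=yes margin=15552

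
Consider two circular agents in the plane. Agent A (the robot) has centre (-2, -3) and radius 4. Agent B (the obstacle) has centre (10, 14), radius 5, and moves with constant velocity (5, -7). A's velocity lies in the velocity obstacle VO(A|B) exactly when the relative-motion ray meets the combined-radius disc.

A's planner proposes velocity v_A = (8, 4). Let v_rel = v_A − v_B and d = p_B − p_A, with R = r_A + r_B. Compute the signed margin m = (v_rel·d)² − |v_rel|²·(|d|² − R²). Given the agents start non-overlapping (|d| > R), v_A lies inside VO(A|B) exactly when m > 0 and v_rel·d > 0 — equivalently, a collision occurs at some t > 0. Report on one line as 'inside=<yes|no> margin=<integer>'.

d = (12, 17),  |d|² = 433;  R = 4+5 = 9,  c = 433−9² = 352
v_rel = (3, 11),  |v_rel|² = 130;  v_rel·d = (3)·(12) + (11)·(17) = 223
130·t² − 446·t + 352 = 0  ⇒  m = 223² − 130·352 = 3969
m = 3969 > 0,  v_rel·d = 223 > 0  ⇒  inside

inside=yes margin=3969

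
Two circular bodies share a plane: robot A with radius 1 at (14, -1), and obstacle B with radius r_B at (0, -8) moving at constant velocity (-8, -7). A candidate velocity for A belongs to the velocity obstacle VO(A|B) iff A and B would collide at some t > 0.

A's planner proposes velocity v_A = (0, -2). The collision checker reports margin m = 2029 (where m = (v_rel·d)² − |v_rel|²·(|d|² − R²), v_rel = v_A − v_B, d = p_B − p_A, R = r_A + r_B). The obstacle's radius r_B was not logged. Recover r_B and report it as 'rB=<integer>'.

m = 2029
d = (-14, -7);  v_rel = (8, 5),  |v_rel|² = 89
v_rel×d = (8)·(-7) − (5)·(-14) = 14
since m = R²·89 − 14²:  R² = (196 + 2029) / 89 = 25
R = √25 = 5  ⇒  r_B = 5 − 1 = 4

rB=4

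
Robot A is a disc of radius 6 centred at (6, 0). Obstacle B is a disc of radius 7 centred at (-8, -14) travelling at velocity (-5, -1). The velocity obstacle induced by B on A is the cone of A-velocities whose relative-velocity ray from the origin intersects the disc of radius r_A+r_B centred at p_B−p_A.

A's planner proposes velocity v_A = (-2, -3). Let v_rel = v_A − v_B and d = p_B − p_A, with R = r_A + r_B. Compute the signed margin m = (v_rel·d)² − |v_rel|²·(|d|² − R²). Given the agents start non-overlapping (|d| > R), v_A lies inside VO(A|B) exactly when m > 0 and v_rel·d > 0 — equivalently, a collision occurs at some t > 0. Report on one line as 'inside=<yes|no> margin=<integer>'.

d = (-14, -14),  |d|² = 392;  R = 6+7 = 13,  c = 392−13² = 223
v_rel = (3, -2),  |v_rel|² = 13;  v_rel·d = (3)·(-14) + (-2)·(-14) = -14
13·t² + 28·t + 223 = 0  ⇒  m = (-14)² − 13·223 = -2703
m = -2703 < 0,  v_rel·d = -14 < 0  ⇒  outside

inside=no margin=-2703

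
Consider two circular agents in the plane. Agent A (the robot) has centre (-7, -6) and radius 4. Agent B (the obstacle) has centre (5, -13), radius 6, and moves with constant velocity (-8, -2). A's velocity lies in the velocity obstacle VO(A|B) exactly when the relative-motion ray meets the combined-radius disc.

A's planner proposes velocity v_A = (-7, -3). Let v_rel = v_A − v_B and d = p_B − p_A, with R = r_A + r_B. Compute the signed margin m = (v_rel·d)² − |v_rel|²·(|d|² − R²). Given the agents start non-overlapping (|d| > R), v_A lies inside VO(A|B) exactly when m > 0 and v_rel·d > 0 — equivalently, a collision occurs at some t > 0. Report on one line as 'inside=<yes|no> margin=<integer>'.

d = (12, -7),  |d|² = 193;  R = 4+6 = 10,  c = 193−10² = 93
v_rel = (1, -1),  |v_rel|² = 2;  v_rel·d = (1)·(12) + (-1)·(-7) = 19
2·t² − 38·t + 93 = 0  ⇒  m = 19² − 2·93 = 175
m = 175 > 0,  v_rel·d = 19 > 0  ⇒  inside

inside=yes margin=175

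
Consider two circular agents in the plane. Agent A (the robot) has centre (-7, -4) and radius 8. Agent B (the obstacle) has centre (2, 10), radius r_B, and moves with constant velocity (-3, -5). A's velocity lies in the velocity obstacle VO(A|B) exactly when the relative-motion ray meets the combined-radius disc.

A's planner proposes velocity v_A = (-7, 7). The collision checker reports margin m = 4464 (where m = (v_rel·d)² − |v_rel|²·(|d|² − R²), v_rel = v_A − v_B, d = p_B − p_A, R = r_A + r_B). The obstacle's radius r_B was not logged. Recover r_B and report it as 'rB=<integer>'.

m = 4464
d = (9, 14);  v_rel = (-4, 12),  |v_rel|² = 160
v_rel×d = (-4)·(14) − (12)·(9) = -164
since m = R²·160 − (-164)²:  R² = (26896 + 4464) / 160 = 196
R = √196 = 14  ⇒  r_B = 14 − 8 = 6

rB=6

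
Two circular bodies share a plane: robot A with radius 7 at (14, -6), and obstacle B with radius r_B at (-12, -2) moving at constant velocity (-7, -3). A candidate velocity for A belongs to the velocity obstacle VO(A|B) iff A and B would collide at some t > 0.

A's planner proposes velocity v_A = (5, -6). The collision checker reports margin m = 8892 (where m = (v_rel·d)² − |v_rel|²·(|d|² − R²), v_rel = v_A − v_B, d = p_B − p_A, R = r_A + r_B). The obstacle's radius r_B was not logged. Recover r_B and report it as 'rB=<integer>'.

m = 8892
d = (-26, 4);  v_rel = (12, -3),  |v_rel|² = 153
v_rel×d = (12)·(4) − (-3)·(-26) = -30
since m = R²·153 − (-30)²:  R² = (900 + 8892) / 153 = 64
R = √64 = 8  ⇒  r_B = 8 − 7 = 1

rB=1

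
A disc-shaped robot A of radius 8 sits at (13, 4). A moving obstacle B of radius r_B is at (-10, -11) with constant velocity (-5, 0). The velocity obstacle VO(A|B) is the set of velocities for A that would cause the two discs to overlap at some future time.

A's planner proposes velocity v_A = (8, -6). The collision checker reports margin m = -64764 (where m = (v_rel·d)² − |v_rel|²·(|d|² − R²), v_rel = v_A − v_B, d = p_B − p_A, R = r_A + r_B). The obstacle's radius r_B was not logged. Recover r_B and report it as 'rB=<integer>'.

m = -64764
d = (-23, -15);  v_rel = (13, -6),  |v_rel|² = 205
v_rel×d = (13)·(-15) − (-6)·(-23) = -333
since m = R²·205 − (-333)²:  R² = (110889 + -64764) / 205 = 225
R = √225 = 15  ⇒  r_B = 15 − 8 = 7

rB=7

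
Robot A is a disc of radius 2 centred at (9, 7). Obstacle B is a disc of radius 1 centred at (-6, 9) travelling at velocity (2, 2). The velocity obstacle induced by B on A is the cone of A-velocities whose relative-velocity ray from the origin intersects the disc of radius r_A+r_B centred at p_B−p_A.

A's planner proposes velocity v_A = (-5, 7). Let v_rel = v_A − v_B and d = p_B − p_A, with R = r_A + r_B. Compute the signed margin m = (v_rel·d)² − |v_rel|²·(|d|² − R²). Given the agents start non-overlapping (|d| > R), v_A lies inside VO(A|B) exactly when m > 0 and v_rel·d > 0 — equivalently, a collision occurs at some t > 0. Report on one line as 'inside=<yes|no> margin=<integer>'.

d = (-15, 2),  |d|² = 229;  R = 2+1 = 3,  c = 229−3² = 220
v_rel = (-7, 5),  |v_rel|² = 74;  v_rel·d = (-7)·(-15) + (5)·(2) = 115
74·t² − 230·t + 220 = 0  ⇒  m = 115² − 74·220 = -3055
m = -3055 < 0,  v_rel·d = 115 > 0  ⇒  outside

inside=no margin=-3055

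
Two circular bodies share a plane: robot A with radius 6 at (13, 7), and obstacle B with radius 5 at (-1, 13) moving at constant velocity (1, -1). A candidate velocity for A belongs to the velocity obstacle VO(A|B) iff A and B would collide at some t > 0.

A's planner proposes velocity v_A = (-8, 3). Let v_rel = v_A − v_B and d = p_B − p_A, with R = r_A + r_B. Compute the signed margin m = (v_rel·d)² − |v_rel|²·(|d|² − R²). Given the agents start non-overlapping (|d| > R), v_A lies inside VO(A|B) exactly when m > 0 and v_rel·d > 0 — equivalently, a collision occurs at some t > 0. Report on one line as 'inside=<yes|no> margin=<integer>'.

d = (-14, 6),  |d|² = 232;  R = 6+5 = 11,  c = 232−11² = 111
v_rel = (-9, 4),  |v_rel|² = 97;  v_rel·d = (-9)·(-14) + (4)·(6) = 150
97·t² − 300·t + 111 = 0  ⇒  m = 150² − 97·111 = 11733
m = 11733 > 0,  v_rel·d = 150 > 0  ⇒  inside

inside=yes margin=11733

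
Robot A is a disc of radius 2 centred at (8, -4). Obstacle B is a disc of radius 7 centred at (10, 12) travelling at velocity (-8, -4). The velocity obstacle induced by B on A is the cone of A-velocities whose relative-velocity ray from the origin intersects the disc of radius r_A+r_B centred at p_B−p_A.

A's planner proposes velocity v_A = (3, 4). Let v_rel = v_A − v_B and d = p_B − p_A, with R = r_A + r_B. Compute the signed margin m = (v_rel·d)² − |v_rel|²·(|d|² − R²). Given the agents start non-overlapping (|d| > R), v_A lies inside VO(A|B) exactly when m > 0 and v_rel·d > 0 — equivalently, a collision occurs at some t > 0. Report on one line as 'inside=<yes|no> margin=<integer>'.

d = (2, 16),  |d|² = 260;  R = 2+7 = 9,  c = 260−9² = 179
v_rel = (11, 8),  |v_rel|² = 185;  v_rel·d = (11)·(2) + (8)·(16) = 150
185·t² − 300·t + 179 = 0  ⇒  m = 150² − 185·179 = -10615
m = -10615 < 0,  v_rel·d = 150 > 0  ⇒  outside

inside=no margin=-10615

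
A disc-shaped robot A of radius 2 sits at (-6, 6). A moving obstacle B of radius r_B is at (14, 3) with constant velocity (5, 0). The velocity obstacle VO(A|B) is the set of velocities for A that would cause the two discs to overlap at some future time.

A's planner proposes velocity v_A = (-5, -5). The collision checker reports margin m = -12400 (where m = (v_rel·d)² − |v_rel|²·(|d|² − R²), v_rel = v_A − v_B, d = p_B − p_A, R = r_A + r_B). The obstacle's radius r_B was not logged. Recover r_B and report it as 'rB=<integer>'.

m = -12400
d = (20, -3);  v_rel = (-10, -5),  |v_rel|² = 125
v_rel×d = (-10)·(-3) − (-5)·(20) = 130
since m = R²·125 − 130²:  R² = (16900 + -12400) / 125 = 36
R = √36 = 6  ⇒  r_B = 6 − 2 = 4

rB=4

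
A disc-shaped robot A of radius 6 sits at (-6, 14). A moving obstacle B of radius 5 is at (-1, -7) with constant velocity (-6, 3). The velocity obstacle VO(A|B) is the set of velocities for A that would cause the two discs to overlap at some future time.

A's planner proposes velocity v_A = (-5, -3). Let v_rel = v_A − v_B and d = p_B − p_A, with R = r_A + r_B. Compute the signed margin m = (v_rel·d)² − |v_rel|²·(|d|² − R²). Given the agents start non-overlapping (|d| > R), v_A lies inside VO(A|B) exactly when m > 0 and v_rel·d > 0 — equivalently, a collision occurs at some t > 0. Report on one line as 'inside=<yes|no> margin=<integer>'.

d = (5, -21),  |d|² = 466;  R = 6+5 = 11,  c = 466−11² = 345
v_rel = (1, -6),  |v_rel|² = 37;  v_rel·d = (1)·(5) + (-6)·(-21) = 131
37·t² − 262·t + 345 = 0  ⇒  m = 131² − 37·345 = 4396
m = 4396 > 0,  v_rel·d = 131 > 0  ⇒  inside

inside=yes margin=4396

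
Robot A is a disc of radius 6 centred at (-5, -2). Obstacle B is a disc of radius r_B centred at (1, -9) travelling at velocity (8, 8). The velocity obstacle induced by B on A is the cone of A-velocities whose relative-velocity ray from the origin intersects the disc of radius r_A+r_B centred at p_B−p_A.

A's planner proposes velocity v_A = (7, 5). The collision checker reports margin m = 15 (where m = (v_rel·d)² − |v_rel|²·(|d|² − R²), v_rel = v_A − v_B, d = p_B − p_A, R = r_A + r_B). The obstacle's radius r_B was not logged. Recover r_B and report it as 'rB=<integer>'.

m = 15
d = (6, -7);  v_rel = (-1, -3),  |v_rel|² = 10
v_rel×d = (-1)·(-7) − (-3)·(6) = 25
since m = R²·10 − 25²:  R² = (625 + 15) / 10 = 64
R = √64 = 8  ⇒  r_B = 8 − 6 = 2

rB=2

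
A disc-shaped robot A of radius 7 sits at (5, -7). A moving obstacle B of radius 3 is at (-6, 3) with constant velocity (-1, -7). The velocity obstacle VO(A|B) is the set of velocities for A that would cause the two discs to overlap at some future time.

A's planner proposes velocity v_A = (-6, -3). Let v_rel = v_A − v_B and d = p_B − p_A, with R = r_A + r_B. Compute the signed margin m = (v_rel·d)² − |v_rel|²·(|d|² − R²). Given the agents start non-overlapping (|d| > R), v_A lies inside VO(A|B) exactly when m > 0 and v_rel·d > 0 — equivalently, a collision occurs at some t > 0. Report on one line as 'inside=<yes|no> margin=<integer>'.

d = (-11, 10),  |d|² = 221;  R = 7+3 = 10,  c = 221−10² = 121
v_rel = (-5, 4),  |v_rel|² = 41;  v_rel·d = (-5)·(-11) + (4)·(10) = 95
41·t² − 190·t + 121 = 0  ⇒  m = 95² − 41·121 = 4064
m = 4064 > 0,  v_rel·d = 95 > 0  ⇒  inside

inside=yes margin=4064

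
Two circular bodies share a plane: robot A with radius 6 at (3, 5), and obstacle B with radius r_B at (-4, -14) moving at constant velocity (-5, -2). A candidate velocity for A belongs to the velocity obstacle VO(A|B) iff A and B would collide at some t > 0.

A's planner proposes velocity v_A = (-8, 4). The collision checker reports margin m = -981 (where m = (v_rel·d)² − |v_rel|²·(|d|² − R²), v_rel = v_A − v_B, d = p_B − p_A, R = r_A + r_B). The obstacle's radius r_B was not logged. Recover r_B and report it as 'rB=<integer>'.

m = -981
d = (-7, -19);  v_rel = (-3, 6),  |v_rel|² = 45
v_rel×d = (-3)·(-19) − (6)·(-7) = 99
since m = R²·45 − 99²:  R² = (9801 + -981) / 45 = 196
R = √196 = 14  ⇒  r_B = 14 − 6 = 8

rB=8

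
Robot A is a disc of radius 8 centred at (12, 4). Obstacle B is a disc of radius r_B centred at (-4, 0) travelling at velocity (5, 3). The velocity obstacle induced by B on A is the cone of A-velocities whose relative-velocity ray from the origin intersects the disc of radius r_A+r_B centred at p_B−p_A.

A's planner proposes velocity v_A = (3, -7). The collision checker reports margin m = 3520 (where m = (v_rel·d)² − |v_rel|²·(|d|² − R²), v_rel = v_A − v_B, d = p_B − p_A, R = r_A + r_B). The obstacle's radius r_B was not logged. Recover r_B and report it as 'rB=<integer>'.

m = 3520
d = (-16, -4);  v_rel = (-2, -10),  |v_rel|² = 104
v_rel×d = (-2)·(-4) − (-10)·(-16) = -152
since m = R²·104 − (-152)²:  R² = (23104 + 3520) / 104 = 256
R = √256 = 16  ⇒  r_B = 16 − 8 = 8

rB=8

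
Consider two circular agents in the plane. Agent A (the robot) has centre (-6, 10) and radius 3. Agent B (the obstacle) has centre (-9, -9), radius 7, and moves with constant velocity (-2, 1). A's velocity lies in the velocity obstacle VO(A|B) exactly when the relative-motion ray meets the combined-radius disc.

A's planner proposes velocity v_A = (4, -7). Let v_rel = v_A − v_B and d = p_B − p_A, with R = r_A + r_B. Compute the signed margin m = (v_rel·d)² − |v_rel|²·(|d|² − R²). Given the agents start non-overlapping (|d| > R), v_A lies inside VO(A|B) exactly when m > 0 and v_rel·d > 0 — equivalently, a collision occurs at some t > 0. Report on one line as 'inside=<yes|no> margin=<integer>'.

d = (-3, -19),  |d|² = 370;  R = 3+7 = 10,  c = 370−10² = 270
v_rel = (6, -8),  |v_rel|² = 100;  v_rel·d = (6)·(-3) + (-8)·(-19) = 134
100·t² − 268·t + 270 = 0  ⇒  m = 134² − 100·270 = -9044
m = -9044 < 0,  v_rel·d = 134 > 0  ⇒  outside

inside=no margin=-9044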